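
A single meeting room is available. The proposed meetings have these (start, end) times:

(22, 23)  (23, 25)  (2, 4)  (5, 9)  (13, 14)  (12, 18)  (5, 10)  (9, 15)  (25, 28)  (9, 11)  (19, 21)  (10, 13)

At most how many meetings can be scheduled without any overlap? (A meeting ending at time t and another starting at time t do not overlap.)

Order by finish time; keep every interval that doesn't clash with the previous kept one.
Sorted by end: (2,4)  (5,9)  (5,10)  (9,11)  (10,13)  (13,14)  (9,15)  (12,18)  (19,21)  (22,23)  (23,25)  (25,28)
take (2,4); take (5,9); skip (5,10); take (9,11); skip (10,13); take (13,14); take (19,21); take (22,23); take (23,25); take (25,28).
Selected 8 meetings.

8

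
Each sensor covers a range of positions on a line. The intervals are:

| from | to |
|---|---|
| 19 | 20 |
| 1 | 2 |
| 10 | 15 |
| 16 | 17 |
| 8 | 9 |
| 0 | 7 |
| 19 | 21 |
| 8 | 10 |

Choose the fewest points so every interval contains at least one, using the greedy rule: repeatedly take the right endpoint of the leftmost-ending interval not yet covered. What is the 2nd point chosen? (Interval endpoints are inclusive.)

By right end: [1,2]  [0,7]  [8,9]  [8,10]  [10,15]  [16,17]  [19,20]  [19,21]
[1,2] uncovered → point at 2; [8,9] uncovered → point at 9; [10,15] uncovered → point at 15; [16,17] uncovered → point at 17; [19,20] uncovered → point at 20.
Points: 2, 9, 15, 17, 20 (5 total).

9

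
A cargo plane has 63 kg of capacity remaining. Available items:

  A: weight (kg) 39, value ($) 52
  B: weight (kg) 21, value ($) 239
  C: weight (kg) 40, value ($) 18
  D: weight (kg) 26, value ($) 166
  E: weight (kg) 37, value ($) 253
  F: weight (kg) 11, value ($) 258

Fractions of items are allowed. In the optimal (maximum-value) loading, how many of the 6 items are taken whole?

2

Sort by value per unit weight and fill in that order.
Ratios (sorted): F 23.45, B 11.38, E 6.84, D 6.38, A 1.33, C 0.45
take F (11 @ 258); take B (21 @ 239); take 31/37 of E → 211.97. Capacity used 63/63.
2 item(s) taken whole; one partial (take 31/37 of E).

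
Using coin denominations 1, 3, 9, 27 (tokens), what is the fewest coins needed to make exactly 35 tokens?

5

Use the largest denomination that fits, subtract, and repeat.
35 = 1×27 + 2×3 + 2×1
Total coins = 1 + 2 + 2 = 5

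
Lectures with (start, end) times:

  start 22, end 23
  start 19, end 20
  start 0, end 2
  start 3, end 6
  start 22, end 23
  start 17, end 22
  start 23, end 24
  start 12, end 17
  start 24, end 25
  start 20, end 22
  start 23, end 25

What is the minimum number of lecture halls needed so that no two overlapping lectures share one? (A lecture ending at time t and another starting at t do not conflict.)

starts: [0, 3, 12, 17, 19, 20, 22, 22, 23, 23, 24]
ends:   [2, 6, 17, 20, 22, 22, 23, 23, 24, 25, 25]
s0→1 e2→0 s3→1 e6→0 s12→1 e17→0 s17→1 s19→2  — peak 2.

2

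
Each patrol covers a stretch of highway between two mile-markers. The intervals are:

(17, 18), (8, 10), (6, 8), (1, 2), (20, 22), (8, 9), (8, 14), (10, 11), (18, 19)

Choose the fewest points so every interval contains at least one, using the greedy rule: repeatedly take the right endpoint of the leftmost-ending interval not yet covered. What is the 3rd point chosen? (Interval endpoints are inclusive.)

11

Process intervals by earliest right end; each time one isn't hit yet, stab at its right endpoint.
By right end: [1,2]  [6,8]  [8,9]  [8,10]  [10,11]  [8,14]  [17,18]  [18,19]  [20,22]
[1,2] uncovered → point at 2; [6,8] uncovered → point at 8; [10,11] uncovered → point at 11; [17,18] uncovered → point at 18; [20,22] uncovered → point at 22.
Points: 2, 8, 11, 18, 22 (5 total).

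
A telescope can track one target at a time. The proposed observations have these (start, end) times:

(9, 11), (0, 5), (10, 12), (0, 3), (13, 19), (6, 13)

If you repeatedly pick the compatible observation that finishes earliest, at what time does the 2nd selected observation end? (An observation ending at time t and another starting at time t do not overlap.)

11

By end time: (0,3), (0,5), (9,11), (10,12), (6,13), (13,19).
Pick (0,3); next start ≥ 3 → (9,11); next start ≥ 11 → (13,19).
Selected: (0,3) (9,11) (13,19)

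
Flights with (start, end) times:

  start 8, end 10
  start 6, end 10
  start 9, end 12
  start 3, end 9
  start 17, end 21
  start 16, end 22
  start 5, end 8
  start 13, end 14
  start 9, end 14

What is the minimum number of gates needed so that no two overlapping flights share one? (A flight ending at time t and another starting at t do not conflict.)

4

starts: [3, 5, 6, 8, 9, 9, 13, 16, 17]
ends:   [8, 9, 10, 10, 12, 14, 14, 21, 22]
s3→1 s5→2 s6→3 e8→2 s8→3 e9→2 s9→3 s9→4  — peak 4.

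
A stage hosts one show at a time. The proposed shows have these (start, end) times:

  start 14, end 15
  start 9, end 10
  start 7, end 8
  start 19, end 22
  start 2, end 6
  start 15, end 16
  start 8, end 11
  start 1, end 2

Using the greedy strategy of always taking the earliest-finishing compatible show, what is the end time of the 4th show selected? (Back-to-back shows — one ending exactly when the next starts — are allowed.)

Order by finish time; keep every interval that doesn't clash with the previous kept one.
By end time: (1,2), (2,6), (7,8), (9,10), (8,11), (14,15), (15,16), (19,22).
Pick (1,2); next start ≥ 2 → (2,6); next start ≥ 6 → (7,8); next start ≥ 8 → (9,10); next start ≥ 10 → (14,15); next start ≥ 15 → (15,16); next start ≥ 16 → (19,22).
Selected: (1,2) (2,6) (7,8) (9,10) (14,15) (15,16) (19,22)

10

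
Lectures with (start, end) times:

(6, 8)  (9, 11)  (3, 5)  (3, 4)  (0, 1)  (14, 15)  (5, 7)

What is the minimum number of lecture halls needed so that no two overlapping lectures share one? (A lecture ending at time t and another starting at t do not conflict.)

2

Events (time:±→running): 0:+→1 1:-→0 3:+→1 3:+→2 … peak 2.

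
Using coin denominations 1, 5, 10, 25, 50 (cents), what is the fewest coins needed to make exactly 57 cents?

Greedy: take as many of the largest coin as possible, then repeat with the remainder.
57 = 1×50 + 1×5 + 2×1
Total coins = 1 + 1 + 2 = 4

4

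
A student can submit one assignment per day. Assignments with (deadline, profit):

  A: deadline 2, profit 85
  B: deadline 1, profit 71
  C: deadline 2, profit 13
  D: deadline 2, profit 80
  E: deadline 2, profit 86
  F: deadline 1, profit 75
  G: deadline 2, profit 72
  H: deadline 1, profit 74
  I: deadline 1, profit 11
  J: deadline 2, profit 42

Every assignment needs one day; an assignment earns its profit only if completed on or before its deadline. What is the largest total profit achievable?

By profit: E(d2,86), A(d2,85), D(d2,80), F(d1,75), H(d1,74), G(d2,72), B(d1,71), J(d2,42), C(d2,13), I(d1,11)
E→slot 2; A→slot 1; D skipped; F skipped; H skipped; G skipped; B skipped; J skipped; C skipped; I skipped.
Profit = 85 + 86 = 171

171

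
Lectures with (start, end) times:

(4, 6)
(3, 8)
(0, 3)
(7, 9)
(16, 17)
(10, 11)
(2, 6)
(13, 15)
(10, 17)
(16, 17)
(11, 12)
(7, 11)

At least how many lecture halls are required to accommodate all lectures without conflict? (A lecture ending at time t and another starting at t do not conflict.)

Events (time:±→running): 0:+→1 2:+→2 3:-→1 3:+→2 4:+→3 … peak 3.

3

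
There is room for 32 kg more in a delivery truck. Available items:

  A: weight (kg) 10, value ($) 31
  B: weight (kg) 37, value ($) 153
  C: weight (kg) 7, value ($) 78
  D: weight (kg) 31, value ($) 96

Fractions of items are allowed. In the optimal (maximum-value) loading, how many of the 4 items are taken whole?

1

Sort by value per unit weight and fill in that order.
Order: C (78/7=11.14) > B (153/37=4.14) > A (31/10=3.10) > D (96/31=3.10)
Fill: take C (7 @ 78) → take 25/37 of B → 103.38; 32/32 used.
1 item(s) taken whole; one partial (take 25/37 of B).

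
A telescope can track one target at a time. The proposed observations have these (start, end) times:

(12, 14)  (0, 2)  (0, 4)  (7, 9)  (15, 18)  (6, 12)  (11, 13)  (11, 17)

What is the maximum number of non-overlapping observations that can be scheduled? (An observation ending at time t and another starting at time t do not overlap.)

Sorted by end: (0,2)  (0,4)  (7,9)  (6,12)  (11,13)  (12,14)  (11,17)  (15,18)
take (0,2); take (7,9); take (11,13); take (15,18).
Selected 4 observations.

4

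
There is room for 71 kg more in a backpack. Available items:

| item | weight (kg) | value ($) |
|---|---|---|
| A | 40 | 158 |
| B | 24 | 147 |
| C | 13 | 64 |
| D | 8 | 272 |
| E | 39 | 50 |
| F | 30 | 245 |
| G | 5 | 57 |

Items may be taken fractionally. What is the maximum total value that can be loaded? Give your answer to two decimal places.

740.69

Order: D (272/8=34.00) > G (57/5=11.40) > F (245/30=8.17) > B (147/24=6.12) > C (64/13=4.92) > A (158/40=3.95) > E (50/39=1.28)
Fill: take D (8 @ 272) → take G (5 @ 57) → take F (30 @ 245) → take B (24 @ 147) → take 4/13 of C → 19.69; 71/71 used.
Total value = 740.69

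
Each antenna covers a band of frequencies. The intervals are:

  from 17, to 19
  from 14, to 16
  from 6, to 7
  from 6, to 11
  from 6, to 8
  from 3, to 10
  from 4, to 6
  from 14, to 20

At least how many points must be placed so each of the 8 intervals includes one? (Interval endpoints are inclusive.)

3

Sorted: [4,6] [6,7] [6,8] [3,10] [6,11] [14,16] [17,19] [14,20]
{[4,6],[6,7],[6,8],[3,10],[6,11]} hit by 6; {[14,16]} hit by 16; {[17,19],[14,20]} hit by 19.
Points: 6, 16, 19 (3 total).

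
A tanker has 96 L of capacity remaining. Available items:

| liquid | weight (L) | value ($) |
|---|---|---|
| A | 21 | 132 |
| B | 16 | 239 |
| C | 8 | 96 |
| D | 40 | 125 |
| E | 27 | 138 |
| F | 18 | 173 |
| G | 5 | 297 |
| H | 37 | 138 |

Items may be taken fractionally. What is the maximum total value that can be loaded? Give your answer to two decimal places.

Ratios (sorted): G 59.40, B 14.94, C 12.00, F 9.61, A 6.29, E 5.11, H 3.73, D 3.12
take G (5 @ 297); take B (16 @ 239); take C (8 @ 96); take F (18 @ 173); take A (21 @ 132); take E (27 @ 138); take 1/37 of H → 3.73. Capacity used 96/96.
Total value = 1078.73

1078.73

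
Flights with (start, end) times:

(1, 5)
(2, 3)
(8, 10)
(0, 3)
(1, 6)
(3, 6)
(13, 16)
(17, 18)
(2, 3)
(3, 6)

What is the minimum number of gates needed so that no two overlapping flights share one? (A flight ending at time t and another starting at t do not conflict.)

Events (time:±→running): 0:+→1 1:+→2 1:+→3 2:+→4 2:+→5 … peak 5.

5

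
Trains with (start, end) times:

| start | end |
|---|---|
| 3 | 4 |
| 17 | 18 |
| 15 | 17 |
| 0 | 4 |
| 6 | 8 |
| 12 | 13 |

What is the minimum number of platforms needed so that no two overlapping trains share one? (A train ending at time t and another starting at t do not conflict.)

starts: [0, 3, 6, 12, 15, 17]
ends:   [4, 4, 8, 13, 17, 18]
s0→1 s3→2  — peak 2.

2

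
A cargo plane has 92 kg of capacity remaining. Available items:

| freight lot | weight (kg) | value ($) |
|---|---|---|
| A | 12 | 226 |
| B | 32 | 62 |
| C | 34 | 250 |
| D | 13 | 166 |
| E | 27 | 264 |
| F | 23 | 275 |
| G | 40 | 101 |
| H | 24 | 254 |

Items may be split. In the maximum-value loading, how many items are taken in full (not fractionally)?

Greedy by value/weight ratio, highest first.
Order: A (226/12=18.83) > D (166/13=12.77) > F (275/23=11.96) > H (254/24=10.58) > E (264/27=9.78) > C (250/34=7.35) > G (101/40=2.52) > B (62/32=1.94)
Fill: take A (12 @ 226) → take D (13 @ 166) → take F (23 @ 275) → take H (24 @ 254) → take 20/27 of E → 195.56; 92/92 used.
4 item(s) taken whole; one partial (take 20/27 of E).

4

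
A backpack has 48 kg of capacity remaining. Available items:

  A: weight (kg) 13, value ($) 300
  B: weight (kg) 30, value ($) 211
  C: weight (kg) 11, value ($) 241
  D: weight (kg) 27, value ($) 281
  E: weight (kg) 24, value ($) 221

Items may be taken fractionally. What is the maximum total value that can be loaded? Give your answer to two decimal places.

Sort by value per unit weight and fill in that order.
Order: A (300/13=23.08) > C (241/11=21.91) > D (281/27=10.41) > E (221/24=9.21) > B (211/30=7.03)
Fill: take A (13 @ 300) → take C (11 @ 241) → take 24/27 of D → 249.78; 48/48 used.
Total value = 790.78

790.78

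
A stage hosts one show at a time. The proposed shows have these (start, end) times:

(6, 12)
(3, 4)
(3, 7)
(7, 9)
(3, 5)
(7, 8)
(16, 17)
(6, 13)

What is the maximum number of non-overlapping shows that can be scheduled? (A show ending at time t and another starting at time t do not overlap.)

Greedy by earliest finish: after sorting by end time, pick each interval compatible with the last pick.
By end time: (3,4), (3,5), (3,7), (7,8), (7,9), (6,12), (6,13), (16,17).
Pick (3,4); next start ≥ 4 → (7,8); next start ≥ 8 → (16,17).
Selected 3 shows.

3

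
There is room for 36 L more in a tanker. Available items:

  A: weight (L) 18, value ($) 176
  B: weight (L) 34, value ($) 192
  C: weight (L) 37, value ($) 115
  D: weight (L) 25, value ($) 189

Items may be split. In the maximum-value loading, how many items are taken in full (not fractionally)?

1

Ratios (sorted): A 9.78, D 7.56, B 5.65, C 3.11
take A (18 @ 176); take 18/25 of D → 136.08. Capacity used 36/36.
1 item(s) taken whole; one partial (take 18/25 of D).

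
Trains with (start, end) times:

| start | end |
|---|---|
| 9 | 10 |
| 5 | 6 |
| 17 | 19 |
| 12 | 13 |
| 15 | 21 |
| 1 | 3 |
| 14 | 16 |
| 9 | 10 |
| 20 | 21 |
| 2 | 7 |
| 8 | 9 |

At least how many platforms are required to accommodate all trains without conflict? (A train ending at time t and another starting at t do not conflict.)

The answer is the maximum number of intervals overlapping at any instant.
Events (time:±→running): 1:+→1 2:+→2 … peak 2.

2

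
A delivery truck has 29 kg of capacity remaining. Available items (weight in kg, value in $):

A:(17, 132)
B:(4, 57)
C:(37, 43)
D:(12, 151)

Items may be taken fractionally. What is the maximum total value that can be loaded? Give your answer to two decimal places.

308.94

Greedy by value/weight ratio, highest first.
Ratios (sorted): B 14.25, D 12.58, A 7.76, C 1.16
take B (4 @ 57); take D (12 @ 151); take 13/17 of A → 100.94. Capacity used 29/29.
Total value = 308.94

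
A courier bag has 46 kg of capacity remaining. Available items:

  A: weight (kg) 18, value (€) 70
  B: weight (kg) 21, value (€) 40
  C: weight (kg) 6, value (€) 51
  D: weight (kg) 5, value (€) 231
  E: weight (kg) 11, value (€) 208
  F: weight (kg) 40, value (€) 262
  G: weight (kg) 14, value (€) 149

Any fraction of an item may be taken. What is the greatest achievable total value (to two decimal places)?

704.50

Order: D (231/5=46.20) > E (208/11=18.91) > G (149/14=10.64) > C (51/6=8.50) > F (262/40=6.55) > A (70/18=3.89) > B (40/21=1.90)
Fill: take D (5 @ 231) → take E (11 @ 208) → take G (14 @ 149) → take C (6 @ 51) → take 10/40 of F → 65.50; 46/46 used.
Total value = 704.50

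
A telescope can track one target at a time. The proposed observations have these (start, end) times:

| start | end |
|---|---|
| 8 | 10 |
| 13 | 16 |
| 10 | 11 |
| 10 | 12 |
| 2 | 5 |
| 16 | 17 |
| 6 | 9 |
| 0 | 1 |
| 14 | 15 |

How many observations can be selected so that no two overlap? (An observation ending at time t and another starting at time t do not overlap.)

Order by finish time; keep every interval that doesn't clash with the previous kept one.
By end time: (0,1), (2,5), (6,9), (8,10), (10,11), (10,12), (14,15), (13,16), (16,17).
Pick (0,1); next start ≥ 1 → (2,5); next start ≥ 5 → (6,9); next start ≥ 9 → (10,11); next start ≥ 11 → (14,15); next start ≥ 15 → (16,17).
Selected 6 observations.

6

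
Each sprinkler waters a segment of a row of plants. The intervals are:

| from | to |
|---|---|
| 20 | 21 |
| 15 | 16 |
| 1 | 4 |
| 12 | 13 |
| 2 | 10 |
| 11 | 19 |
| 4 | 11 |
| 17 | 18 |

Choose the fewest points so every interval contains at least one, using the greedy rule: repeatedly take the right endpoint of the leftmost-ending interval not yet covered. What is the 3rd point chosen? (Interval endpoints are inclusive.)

16

By right end: [1,4]  [2,10]  [4,11]  [12,13]  [15,16]  [17,18]  [11,19]  [20,21]
[1,4] uncovered → point at 4; [12,13] uncovered → point at 13; [15,16] uncovered → point at 16; [17,18] uncovered → point at 18; [20,21] uncovered → point at 21.
Points: 4, 13, 16, 18, 21 (5 total).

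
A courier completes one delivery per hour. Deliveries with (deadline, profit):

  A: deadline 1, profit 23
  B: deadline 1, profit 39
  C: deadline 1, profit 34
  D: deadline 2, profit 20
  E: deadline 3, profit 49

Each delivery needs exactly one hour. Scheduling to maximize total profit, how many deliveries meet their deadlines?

Take jobs in profit order; each goes to the latest open slot no later than its deadline.
By profit: E(d3,49), B(d1,39), C(d1,34), A(d1,23), D(d2,20)
E→slot 3; B→slot 1; C skipped; A skipped; D→slot 2.
3 of 5 scheduled.

3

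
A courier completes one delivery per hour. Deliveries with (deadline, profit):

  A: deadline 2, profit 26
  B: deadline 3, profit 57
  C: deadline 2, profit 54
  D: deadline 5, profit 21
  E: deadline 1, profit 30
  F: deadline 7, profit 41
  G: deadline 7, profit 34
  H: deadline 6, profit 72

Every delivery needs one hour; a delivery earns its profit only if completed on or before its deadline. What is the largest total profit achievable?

309

Profit order: H=72 B=57 C=54 F=41 G=34 E=30 A=26 D=21
Assign: H→slot 6, B→slot 3, C→slot 2, F→slot 7, G→slot 5, E→slot 1, A skipped, D→slot 4.
Slots: [1:E] [2:C] [3:B] [4:D] [5:G] [6:H] [7:F]
Profit = 30 + 54 + 57 + 21 + 34 + 72 + 41 = 309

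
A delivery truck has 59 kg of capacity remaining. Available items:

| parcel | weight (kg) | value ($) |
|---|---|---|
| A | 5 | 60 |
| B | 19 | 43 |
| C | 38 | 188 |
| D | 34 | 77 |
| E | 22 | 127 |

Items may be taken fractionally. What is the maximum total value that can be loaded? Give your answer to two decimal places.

345.32

Sort by value per unit weight and fill in that order.
Ratios (sorted): A 12.00, E 5.77, C 4.95, D 2.26, B 2.26
take A (5 @ 60); take E (22 @ 127); take 32/38 of C → 158.32. Capacity used 59/59.
Total value = 345.32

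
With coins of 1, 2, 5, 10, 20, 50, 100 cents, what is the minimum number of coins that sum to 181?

Use the largest denomination that fits, subtract, and repeat.
181 − 1×100→81 − 1×50→31 − 1×20→11 − 1×10→1 − 1×1→0
Total coins = 1 + 1 + 1 + 1 + 1 = 5

5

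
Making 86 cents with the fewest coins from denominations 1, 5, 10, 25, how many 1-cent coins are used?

Use the largest denomination that fits, subtract, and repeat.
86 − 3×25→11 − 1×10→1 − 1×1→0
Count of 1: 1

1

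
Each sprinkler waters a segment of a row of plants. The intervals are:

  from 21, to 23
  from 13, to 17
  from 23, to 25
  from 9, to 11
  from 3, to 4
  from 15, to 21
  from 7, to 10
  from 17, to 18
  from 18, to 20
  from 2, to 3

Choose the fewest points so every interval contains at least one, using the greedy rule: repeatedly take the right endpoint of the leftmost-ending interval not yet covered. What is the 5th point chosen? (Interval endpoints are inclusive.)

Sort by right endpoint; whenever an interval is uncovered, place a point at its right end.
By right end: [2,3]  [3,4]  [7,10]  [9,11]  [13,17]  [17,18]  [18,20]  [15,21]  [21,23]  [23,25]
[2,3] uncovered → point at 3; [7,10] uncovered → point at 10; [13,17] uncovered → point at 17; [18,20] uncovered → point at 20; [21,23] uncovered → point at 23.
Points: 3, 10, 17, 20, 23 (5 total).

23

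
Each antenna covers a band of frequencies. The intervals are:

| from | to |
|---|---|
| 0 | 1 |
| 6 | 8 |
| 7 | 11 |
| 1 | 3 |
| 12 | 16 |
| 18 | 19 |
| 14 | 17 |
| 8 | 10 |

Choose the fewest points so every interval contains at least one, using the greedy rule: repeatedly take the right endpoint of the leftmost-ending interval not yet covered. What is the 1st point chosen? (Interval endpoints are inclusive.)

1

By right end: [0,1]  [1,3]  [6,8]  [8,10]  [7,11]  [12,16]  [14,17]  [18,19]
[0,1] uncovered → point at 1; [6,8] uncovered → point at 8; [12,16] uncovered → point at 16; [18,19] uncovered → point at 19.
Points: 1, 8, 16, 19 (4 total).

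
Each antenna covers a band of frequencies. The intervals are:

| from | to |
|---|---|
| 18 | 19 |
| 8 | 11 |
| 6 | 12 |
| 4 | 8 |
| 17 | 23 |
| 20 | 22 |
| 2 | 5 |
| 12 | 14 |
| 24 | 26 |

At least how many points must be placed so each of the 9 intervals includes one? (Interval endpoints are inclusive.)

By right end: [2,5]  [4,8]  [8,11]  [6,12]  [12,14]  [18,19]  [20,22]  [17,23]  [24,26]
[2,5] uncovered → point at 5; [8,11] uncovered → point at 11; [12,14] uncovered → point at 14; [18,19] uncovered → point at 19; [20,22] uncovered → point at 22; [24,26] uncovered → point at 26.
Points: 5, 11, 14, 19, 22, 26 (6 total).

6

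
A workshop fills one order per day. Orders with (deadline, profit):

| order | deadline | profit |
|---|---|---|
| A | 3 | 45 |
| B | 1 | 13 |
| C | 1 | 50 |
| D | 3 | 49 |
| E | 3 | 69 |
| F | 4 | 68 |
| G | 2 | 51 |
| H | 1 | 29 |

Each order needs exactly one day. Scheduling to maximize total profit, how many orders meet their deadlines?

Take jobs in profit order; each goes to the latest open slot no later than its deadline.
Profit order: E=69 F=68 G=51 C=50 D=49 A=45 H=29 B=13
Assign: E→slot 3, F→slot 4, G→slot 2, C→slot 1, D skipped, A skipped, H skipped, B skipped.
Slots: [1:C] [2:G] [3:E] [4:F]
4 of 8 scheduled.

4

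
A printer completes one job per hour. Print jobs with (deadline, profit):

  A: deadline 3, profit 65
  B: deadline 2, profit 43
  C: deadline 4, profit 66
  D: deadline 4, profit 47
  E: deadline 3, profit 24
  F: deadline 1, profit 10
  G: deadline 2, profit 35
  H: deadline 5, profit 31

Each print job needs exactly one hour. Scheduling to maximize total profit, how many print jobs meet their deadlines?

Profit order: C=66 A=65 D=47 B=43 G=35 H=31 E=24 F=10
Assign: C→slot 4, A→slot 3, D→slot 2, B→slot 1, G skipped, H→slot 5, E skipped, F skipped.
Slots: [1:B] [2:D] [3:A] [4:C] [5:H]
5 of 8 scheduled.

5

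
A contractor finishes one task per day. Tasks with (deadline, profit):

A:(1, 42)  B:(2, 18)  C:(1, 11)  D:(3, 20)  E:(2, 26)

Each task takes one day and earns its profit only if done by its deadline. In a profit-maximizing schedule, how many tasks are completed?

3

Sort by profit descending; place each in the latest free slot ≤ its deadline.
Profit order: A=42 E=26 D=20 B=18 C=11
Assign: A→slot 1, E→slot 2, D→slot 3, B skipped, C skipped.
Slots: [1:A] [2:E] [3:D]
3 of 5 scheduled.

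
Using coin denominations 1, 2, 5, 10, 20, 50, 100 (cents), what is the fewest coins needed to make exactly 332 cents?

6

332 = 3×100 + 1×20 + 1×10 + 1×2
Total coins = 3 + 1 + 1 + 1 = 6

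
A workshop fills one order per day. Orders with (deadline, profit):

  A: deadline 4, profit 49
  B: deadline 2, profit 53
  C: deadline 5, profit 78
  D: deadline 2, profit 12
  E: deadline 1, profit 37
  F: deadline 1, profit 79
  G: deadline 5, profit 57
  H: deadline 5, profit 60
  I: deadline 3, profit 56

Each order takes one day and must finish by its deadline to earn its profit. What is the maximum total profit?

Profit order: F=79 C=78 H=60 G=57 I=56 B=53 A=49 E=37 D=12
Assign: F→slot 1, C→slot 5, H→slot 4, G→slot 3, I→slot 2, B skipped, A skipped, E skipped, D skipped.
Slots: [1:F] [2:I] [3:G] [4:H] [5:C]
Profit = 79 + 56 + 57 + 60 + 78 = 330

330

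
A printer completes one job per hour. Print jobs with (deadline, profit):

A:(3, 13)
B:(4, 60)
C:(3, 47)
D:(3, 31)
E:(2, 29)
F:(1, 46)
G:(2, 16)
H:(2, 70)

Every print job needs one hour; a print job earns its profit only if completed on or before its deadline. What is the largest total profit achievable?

223

Take jobs in profit order; each goes to the latest open slot no later than its deadline.
Profit order: H=70 B=60 C=47 F=46 D=31 E=29 G=16 A=13
Assign: H→slot 2, B→slot 4, C→slot 3, F→slot 1, D skipped, E skipped, G skipped, A skipped.
Slots: [1:F] [2:H] [3:C] [4:B]
Profit = 46 + 70 + 47 + 60 = 223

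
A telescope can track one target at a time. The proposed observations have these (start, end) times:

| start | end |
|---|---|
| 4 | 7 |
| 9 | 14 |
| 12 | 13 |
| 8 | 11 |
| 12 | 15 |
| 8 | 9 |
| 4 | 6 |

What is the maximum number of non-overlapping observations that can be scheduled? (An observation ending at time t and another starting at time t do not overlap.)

3

Sorted by end: (4,6)  (4,7)  (8,9)  (8,11)  (12,13)  (9,14)  (12,15)
take (4,6); skip (4,7); take (8,9); take (12,13); skip (9,14).
Selected 3 observations.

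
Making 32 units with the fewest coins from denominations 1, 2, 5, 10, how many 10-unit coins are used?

Use the largest denomination that fits, subtract, and repeat.
32 − 3×10→2 − 1×2→0
Count of 10: 3

3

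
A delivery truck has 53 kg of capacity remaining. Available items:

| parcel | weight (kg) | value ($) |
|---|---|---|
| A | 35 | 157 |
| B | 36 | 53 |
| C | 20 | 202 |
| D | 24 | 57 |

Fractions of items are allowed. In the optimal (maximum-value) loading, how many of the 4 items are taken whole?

Order: C (202/20=10.10) > A (157/35=4.49) > D (57/24=2.38) > B (53/36=1.47)
Fill: take C (20 @ 202) → take 33/35 of A → 148.03; 53/53 used.
1 item(s) taken whole; one partial (take 33/35 of A).

1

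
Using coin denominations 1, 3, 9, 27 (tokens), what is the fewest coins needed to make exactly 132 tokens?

8

132 = 4×27 + 2×9 + 2×3
Total coins = 4 + 2 + 2 = 8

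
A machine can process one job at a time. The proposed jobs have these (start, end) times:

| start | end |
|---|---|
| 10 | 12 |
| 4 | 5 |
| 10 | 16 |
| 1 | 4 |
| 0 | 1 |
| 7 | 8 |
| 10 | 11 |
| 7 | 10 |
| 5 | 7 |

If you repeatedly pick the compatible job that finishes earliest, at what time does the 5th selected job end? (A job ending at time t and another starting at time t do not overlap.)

8

Sort by end time and greedily take each interval whose start is ≥ the last chosen end.
Sorted by end: (0,1)  (1,4)  (4,5)  (5,7)  (7,8)  (7,10)  (10,11)  (10,12)  (10,16)
take (0,1); take (1,4); take (4,5); take (5,7); take (7,8); take (10,11).
Selected: (0,1) (1,4) (4,5) (5,7) (7,8) (10,11)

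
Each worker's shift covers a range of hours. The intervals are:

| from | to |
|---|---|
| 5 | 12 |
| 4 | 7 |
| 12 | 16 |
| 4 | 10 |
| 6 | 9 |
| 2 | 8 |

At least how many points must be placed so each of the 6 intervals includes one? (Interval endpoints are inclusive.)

2

Sorted: [4,7] [2,8] [6,9] [4,10] [5,12] [12,16]
{[4,7],[2,8],[6,9],[4,10],[5,12]} hit by 7; {[12,16]} hit by 16.
Points: 7, 16 (2 total).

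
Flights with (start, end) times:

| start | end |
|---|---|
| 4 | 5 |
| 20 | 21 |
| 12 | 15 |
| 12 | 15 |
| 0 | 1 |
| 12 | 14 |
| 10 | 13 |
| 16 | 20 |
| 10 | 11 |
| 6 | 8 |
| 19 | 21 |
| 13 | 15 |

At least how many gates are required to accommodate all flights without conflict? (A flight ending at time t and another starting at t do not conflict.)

starts: [0, 4, 6, 10, 10, 12, 12, 12, 13, 16, 19, 20]
ends:   [1, 5, 8, 11, 13, 14, 15, 15, 15, 20, 21, 21]
s0→1 e1→0 s4→1 e5→0 s6→1 e8→0 s10→1 s10→2 e11→1 s12→2 s12→3 s12→4  — peak 4.

4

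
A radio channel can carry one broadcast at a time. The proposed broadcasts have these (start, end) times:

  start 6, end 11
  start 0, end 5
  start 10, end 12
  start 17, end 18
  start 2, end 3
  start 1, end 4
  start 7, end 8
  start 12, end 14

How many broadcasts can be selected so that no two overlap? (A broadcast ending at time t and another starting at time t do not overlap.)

5

Sort by end time and greedily take each interval whose start is ≥ the last chosen end.
Sorted by end: (2,3)  (1,4)  (0,5)  (7,8)  (6,11)  (10,12)  (12,14)  (17,18)
take (2,3); skip (0,5); take (7,8); skip (6,11); take (10,12); take (12,14); take (17,18).
Selected 5 broadcasts.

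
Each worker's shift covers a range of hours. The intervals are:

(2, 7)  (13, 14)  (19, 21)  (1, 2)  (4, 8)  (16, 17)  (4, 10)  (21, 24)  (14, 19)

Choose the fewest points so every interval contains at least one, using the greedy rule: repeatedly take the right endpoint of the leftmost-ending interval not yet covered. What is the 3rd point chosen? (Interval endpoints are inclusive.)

14

By right end: [1,2]  [2,7]  [4,8]  [4,10]  [13,14]  [16,17]  [14,19]  [19,21]  [21,24]
[1,2] uncovered → point at 2; [4,8] uncovered → point at 8; [13,14] uncovered → point at 14; [16,17] uncovered → point at 17; [19,21] uncovered → point at 21.
Points: 2, 8, 14, 17, 21 (5 total).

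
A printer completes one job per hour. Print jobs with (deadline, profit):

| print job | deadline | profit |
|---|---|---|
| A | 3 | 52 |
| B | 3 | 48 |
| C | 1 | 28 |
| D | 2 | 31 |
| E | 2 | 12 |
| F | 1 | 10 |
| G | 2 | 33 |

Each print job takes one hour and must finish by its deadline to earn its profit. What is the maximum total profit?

Sort by profit descending; place each in the latest free slot ≤ its deadline.
Profit order: A=52 B=48 G=33 D=31 C=28 E=12 F=10
Assign: A→slot 3, B→slot 2, G→slot 1, D skipped, C skipped, E skipped, F skipped.
Slots: [1:G] [2:B] [3:A]
Profit = 33 + 48 + 52 = 133

133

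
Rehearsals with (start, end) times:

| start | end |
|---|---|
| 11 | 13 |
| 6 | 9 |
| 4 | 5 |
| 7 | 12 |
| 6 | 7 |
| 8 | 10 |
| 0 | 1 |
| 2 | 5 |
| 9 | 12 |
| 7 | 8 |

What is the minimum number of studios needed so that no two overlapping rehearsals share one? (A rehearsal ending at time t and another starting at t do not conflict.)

3

Count concurrent intervals with a sweep; the peak is the room count.
Events (time:±→running): 0:+→1 1:-→0 2:+→1 4:+→2 5:-→1 5:-→0 6:+→1 6:+→2 7:-→1 7:+→2 7:+→3 … peak 3.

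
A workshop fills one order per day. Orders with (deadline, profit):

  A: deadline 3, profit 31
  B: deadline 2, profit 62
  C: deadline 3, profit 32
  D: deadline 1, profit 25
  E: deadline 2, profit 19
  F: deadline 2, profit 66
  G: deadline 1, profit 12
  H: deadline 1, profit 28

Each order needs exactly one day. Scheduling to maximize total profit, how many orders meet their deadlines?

By profit: F(d2,66), B(d2,62), C(d3,32), A(d3,31), H(d1,28), D(d1,25), E(d2,19), G(d1,12)
F→slot 2; B→slot 1; C→slot 3; A skipped; H skipped; D skipped; E skipped; G skipped.
3 of 8 scheduled.

3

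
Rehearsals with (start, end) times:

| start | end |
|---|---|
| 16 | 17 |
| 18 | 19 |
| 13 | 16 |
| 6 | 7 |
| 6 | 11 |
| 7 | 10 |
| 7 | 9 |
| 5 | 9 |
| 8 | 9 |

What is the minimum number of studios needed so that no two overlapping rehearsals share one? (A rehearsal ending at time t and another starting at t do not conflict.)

5

The answer is the maximum number of intervals overlapping at any instant.
starts: [5, 6, 6, 7, 7, 8, 13, 16, 18]
ends:   [7, 9, 9, 9, 10, 11, 16, 17, 19]
s5→1 s6→2 s6→3 e7→2 s7→3 s7→4 s8→5  — peak 5.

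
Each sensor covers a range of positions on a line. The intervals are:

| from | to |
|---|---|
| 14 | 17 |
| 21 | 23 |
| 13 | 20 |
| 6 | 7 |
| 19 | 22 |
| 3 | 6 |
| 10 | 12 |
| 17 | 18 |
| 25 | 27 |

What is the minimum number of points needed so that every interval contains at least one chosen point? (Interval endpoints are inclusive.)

5

Sort by right endpoint; whenever an interval is uncovered, place a point at its right end.
By right end: [3,6]  [6,7]  [10,12]  [14,17]  [17,18]  [13,20]  [19,22]  [21,23]  [25,27]
[3,6] uncovered → point at 6; [10,12] uncovered → point at 12; [14,17] uncovered → point at 17; [19,22] uncovered → point at 22; [25,27] uncovered → point at 27.
Points: 6, 12, 17, 22, 27 (5 total).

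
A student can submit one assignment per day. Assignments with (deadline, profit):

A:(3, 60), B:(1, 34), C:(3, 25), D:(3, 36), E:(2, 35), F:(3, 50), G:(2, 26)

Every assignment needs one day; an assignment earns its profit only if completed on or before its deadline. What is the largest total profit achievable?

Profit order: A=60 F=50 D=36 E=35 B=34 G=26 C=25
Assign: A→slot 3, F→slot 2, D→slot 1, E skipped, B skipped, G skipped, C skipped.
Slots: [1:D] [2:F] [3:A]
Profit = 36 + 50 + 60 = 146

146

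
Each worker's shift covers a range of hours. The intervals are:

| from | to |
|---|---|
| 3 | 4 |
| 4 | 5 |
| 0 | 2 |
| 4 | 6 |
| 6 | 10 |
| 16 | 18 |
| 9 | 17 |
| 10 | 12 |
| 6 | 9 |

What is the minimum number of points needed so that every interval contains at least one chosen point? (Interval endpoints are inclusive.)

5

Sort by right endpoint; whenever an interval is uncovered, place a point at its right end.
By right end: [0,2]  [3,4]  [4,5]  [4,6]  [6,9]  [6,10]  [10,12]  [9,17]  [16,18]
[0,2] uncovered → point at 2; [3,4] uncovered → point at 4; [6,9] uncovered → point at 9; [10,12] uncovered → point at 12; [16,18] uncovered → point at 18.
Points: 2, 4, 9, 12, 18 (5 total).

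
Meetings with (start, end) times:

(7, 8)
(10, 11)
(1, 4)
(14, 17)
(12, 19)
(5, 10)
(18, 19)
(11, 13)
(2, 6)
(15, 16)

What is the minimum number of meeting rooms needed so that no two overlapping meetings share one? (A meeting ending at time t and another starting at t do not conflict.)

starts: [1, 2, 5, 7, 10, 11, 12, 14, 15, 18]
ends:   [4, 6, 8, 10, 11, 13, 16, 17, 19, 19]
s1→1 s2→2 e4→1 s5→2 e6→1 s7→2 e8→1 e10→0 s10→1 e11→0 s11→1 s12→2 e13→1 s14→2 s15→3  — peak 3.

3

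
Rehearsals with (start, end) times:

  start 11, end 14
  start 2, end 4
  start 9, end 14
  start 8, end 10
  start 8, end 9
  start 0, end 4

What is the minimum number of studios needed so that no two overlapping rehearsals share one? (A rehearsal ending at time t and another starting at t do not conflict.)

Events (time:±→running): 0:+→1 2:+→2 … peak 2.

2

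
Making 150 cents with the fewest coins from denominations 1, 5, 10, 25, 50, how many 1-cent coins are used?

0

150 − 3×50→0
Count of 1: 0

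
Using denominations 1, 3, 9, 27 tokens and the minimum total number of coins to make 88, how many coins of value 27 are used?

Use the largest denomination that fits, subtract, and repeat.
88 = 3×27 + 2×3 + 1×1
Count of 27: 3

3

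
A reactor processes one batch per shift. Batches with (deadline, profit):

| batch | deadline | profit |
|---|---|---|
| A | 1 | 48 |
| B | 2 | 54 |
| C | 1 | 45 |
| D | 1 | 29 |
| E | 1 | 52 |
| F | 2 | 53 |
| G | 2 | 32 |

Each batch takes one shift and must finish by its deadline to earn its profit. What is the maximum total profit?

107

Sort by profit descending; place each in the latest free slot ≤ its deadline.
By profit: B(d2,54), F(d2,53), E(d1,52), A(d1,48), C(d1,45), G(d2,32), D(d1,29)
B→slot 2; F→slot 1; E skipped; A skipped; C skipped; G skipped; D skipped.
Profit = 53 + 54 = 107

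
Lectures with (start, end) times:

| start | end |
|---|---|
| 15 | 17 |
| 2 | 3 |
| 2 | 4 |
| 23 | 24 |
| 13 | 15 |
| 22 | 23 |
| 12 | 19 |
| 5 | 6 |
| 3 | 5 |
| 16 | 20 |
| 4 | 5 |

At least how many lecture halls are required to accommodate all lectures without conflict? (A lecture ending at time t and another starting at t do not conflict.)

3

Events (time:±→running): 2:+→1 2:+→2 3:-→1 3:+→2 4:-→1 4:+→2 5:-→1 5:-→0 5:+→1 6:-→0 12:+→1 13:+→2 15:-→1 15:+→2 16:+→3 … peak 3.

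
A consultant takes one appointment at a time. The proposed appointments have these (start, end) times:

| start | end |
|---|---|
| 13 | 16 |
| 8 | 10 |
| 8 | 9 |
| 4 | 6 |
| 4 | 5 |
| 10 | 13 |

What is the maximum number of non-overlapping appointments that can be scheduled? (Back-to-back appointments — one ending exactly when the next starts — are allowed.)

Greedy by earliest finish: after sorting by end time, pick each interval compatible with the last pick.
By end time: (4,5), (4,6), (8,9), (8,10), (10,13), (13,16).
Pick (4,5); next start ≥ 5 → (8,9); next start ≥ 9 → (10,13); next start ≥ 13 → (13,16).
Selected 4 appointments.

4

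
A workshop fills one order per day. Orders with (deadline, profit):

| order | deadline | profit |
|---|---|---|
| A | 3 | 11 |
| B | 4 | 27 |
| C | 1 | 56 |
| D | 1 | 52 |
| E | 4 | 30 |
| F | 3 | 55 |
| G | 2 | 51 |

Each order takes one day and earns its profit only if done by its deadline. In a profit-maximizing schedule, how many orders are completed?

By profit: C(d1,56), F(d3,55), D(d1,52), G(d2,51), E(d4,30), B(d4,27), A(d3,11)
C→slot 1; F→slot 3; D skipped; G→slot 2; E→slot 4; B skipped; A skipped.
4 of 7 scheduled.

4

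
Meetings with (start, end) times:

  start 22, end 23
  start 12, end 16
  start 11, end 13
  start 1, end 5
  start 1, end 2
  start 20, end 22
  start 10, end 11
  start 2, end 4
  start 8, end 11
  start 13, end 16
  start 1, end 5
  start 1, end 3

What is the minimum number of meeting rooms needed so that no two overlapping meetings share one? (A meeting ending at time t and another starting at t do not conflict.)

4

Count concurrent intervals with a sweep; the peak is the room count.
Events (time:±→running): 1:+→1 1:+→2 1:+→3 1:+→4 … peak 4.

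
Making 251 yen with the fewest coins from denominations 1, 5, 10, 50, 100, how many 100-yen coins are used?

2

Use the largest denomination that fits, subtract, and repeat.
251 = 2×100 + 1×50 + 1×1
Count of 100: 2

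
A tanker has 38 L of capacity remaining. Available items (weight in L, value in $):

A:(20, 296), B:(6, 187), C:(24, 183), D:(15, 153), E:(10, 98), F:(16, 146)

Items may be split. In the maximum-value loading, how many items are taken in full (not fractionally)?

2

Ratios (sorted): B 31.17, A 14.80, D 10.20, E 9.80, F 9.12, C 7.62
take B (6 @ 187); take A (20 @ 296); take 12/15 of D → 122.40. Capacity used 38/38.
2 item(s) taken whole; one partial (take 12/15 of D).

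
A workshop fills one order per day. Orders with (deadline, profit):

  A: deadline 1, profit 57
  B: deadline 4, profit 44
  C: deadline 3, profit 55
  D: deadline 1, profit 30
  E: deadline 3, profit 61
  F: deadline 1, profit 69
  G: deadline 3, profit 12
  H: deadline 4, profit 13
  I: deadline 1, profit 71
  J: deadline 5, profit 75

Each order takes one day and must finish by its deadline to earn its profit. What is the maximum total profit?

Take jobs in profit order; each goes to the latest open slot no later than its deadline.
By profit: J(d5,75), I(d1,71), F(d1,69), E(d3,61), A(d1,57), C(d3,55), B(d4,44), D(d1,30), H(d4,13), G(d3,12)
J→slot 5; I→slot 1; F skipped; E→slot 3; A skipped; C→slot 2; B→slot 4; D skipped; H skipped; G skipped.
Profit = 71 + 55 + 61 + 44 + 75 = 306

306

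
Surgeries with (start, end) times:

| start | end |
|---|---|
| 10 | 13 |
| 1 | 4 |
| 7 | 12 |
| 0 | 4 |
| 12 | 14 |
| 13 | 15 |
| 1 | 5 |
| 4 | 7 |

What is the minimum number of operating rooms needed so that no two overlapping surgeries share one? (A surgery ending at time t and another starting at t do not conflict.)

3

Events (time:±→running): 0:+→1 1:+→2 1:+→3 … peak 3.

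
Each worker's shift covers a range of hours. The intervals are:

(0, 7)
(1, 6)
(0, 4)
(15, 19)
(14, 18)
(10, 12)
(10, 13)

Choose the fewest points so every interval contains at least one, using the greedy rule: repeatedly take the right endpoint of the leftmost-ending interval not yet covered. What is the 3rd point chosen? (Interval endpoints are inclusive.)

18

Sort by right endpoint; whenever an interval is uncovered, place a point at its right end.
By right end: [0,4]  [1,6]  [0,7]  [10,12]  [10,13]  [14,18]  [15,19]
[0,4] uncovered → point at 4; [10,12] uncovered → point at 12; [14,18] uncovered → point at 18.
Points: 4, 12, 18 (3 total).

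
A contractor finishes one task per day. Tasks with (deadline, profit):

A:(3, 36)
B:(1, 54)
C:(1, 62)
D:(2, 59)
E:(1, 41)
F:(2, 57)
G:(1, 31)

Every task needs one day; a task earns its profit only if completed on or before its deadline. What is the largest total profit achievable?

Take jobs in profit order; each goes to the latest open slot no later than its deadline.
By profit: C(d1,62), D(d2,59), F(d2,57), B(d1,54), E(d1,41), A(d3,36), G(d1,31)
C→slot 1; D→slot 2; F skipped; B skipped; E skipped; A→slot 3; G skipped.
Profit = 62 + 59 + 36 = 157

157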